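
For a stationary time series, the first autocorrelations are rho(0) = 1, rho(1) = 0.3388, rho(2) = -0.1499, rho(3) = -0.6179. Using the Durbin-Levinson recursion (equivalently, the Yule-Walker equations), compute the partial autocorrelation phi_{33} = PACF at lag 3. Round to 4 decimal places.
\phi_{33} = -0.5590

The PACF at lag k is phi_{kk}, the last component of the solution
to the Yule-Walker system G_k phi = r_k where
  (G_k)_{ij} = rho(|i - j|), (r_k)_i = rho(i), i,j = 1..k.
Equivalently, Durbin-Levinson gives phi_{kk} iteratively:
  phi_{11} = rho(1)
  phi_{kk} = [rho(k) - sum_{j=1..k-1} phi_{k-1,j} rho(k-j)]
            / [1 - sum_{j=1..k-1} phi_{k-1,j} rho(j)],
  phi_{k,j} = phi_{k-1,j} - phi_{kk} phi_{k-1,k-j},  j = 1..k-1.
Step k = 1:
  phi_11 = rho(1) = 0.3388.
Step k = 2:
  phi_22 = [rho(2) - phi_11 rho(1)] / [1 - phi_11 rho(1)] = [-0.1499 - (0.3388)(0.3388)] / [1 - (0.3388)(0.3388)]
         = -0.26468544 / 0.88521456 = -0.299007.
  Update: phi_21 = phi_11 - phi_22 phi_11 = 0.3388 - (-0.299007)(0.3388) = 0.440104.
Step k = 3:
  phi_33 = [rho(3) - phi_21 rho(2) - phi_22 rho(1)] / [1 - phi_21 rho(1) - phi_22 rho(2)]
    numerator   = -0.6179 - (0.440104)(-0.1499) - (-0.299007)(0.3388) = -0.45062486
    denominator = 1 - (0.440104)(0.3388) - (-0.299007)(-0.1499) = 0.80607173
  phi_33 = -0.45062486 / 0.80607173 = -0.559.
Therefore phi_{33} = -0.5590.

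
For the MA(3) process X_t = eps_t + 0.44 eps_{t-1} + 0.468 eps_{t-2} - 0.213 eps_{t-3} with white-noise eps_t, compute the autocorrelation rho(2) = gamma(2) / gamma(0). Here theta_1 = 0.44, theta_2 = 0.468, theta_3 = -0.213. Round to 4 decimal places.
\rho(2) = 0.2567

For an MA(q) process with theta_0 = 1, the autocovariance is
  gamma(k) = sigma^2 * sum_{i=0..q-k} theta_i * theta_{i+k},
and rho(k) = gamma(k) / gamma(0). Sigma^2 cancels.
  numerator   = (1)*(0.468) + (0.44)*(-0.213) = 0.37428.
  denominator = (1)^2 + (0.44)^2 + (0.468)^2 + (-0.213)^2 = 1.457993.
  rho(2) = 0.37428 / 1.457993 = 0.2567.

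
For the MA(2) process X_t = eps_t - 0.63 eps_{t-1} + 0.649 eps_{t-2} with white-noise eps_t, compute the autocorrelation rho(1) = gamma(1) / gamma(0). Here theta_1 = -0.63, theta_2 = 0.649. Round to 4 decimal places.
\rho(1) = -0.5714

For an MA(q) process with theta_0 = 1, the autocovariance is
  gamma(k) = sigma^2 * sum_{i=0..q-k} theta_i * theta_{i+k},
and rho(k) = gamma(k) / gamma(0). Sigma^2 cancels.
  numerator   = (1)*(-0.63) + (-0.63)*(0.649) = -1.03887.
  denominator = (1)^2 + (-0.63)^2 + (0.649)^2 = 1.818101.
  rho(1) = -1.03887 / 1.818101 = -0.5714.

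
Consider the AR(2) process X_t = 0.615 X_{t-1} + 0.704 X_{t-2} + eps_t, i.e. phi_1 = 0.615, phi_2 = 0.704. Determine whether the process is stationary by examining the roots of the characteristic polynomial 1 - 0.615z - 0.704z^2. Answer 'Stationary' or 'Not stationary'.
\text{Not stationary}

The AR(p) characteristic polynomial is P(z) = 1 - 0.615z - 0.704z^2.
Stationarity requires all roots to lie outside the unit circle, i.e. |z| > 1 for every root.
Set 1 + (-0.615) z + (-0.704) z^2 = 0, i.e. a z^2 + b z + c = 0 with a = -0.704, b = -0.615, c = 1.
Discriminant D = b^2 - 4ac = (-0.615)^2 - 4*(-0.704)*1 = 0.378225 - (-2.816) = 3.194225.
D >= 0, so the roots are real: z = (-b +/- sqrt(D)) / (2a) = (0.615 +/- 1.787239) / (-1.408).
  z_1 = (0.615 + 1.787239) / (-1.408) = -1.7061,   |z_1| = 1.7061.
  z_2 = (0.615 - 1.787239) / (-1.408) = 0.8326,   |z_2| = 0.8326.
Moduli of all roots: 1.7061, 0.8326.
All moduli strictly greater than 1? No.
Verdict: Not stationary.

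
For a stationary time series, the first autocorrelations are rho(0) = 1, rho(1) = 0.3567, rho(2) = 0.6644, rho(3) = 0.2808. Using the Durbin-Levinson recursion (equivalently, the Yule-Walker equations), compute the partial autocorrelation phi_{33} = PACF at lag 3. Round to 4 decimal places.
\phi_{33} = -0.0551

The PACF at lag k is phi_{kk}, the last component of the solution
to the Yule-Walker system G_k phi = r_k where
  (G_k)_{ij} = rho(|i - j|), (r_k)_i = rho(i), i,j = 1..k.
Equivalently, Durbin-Levinson gives phi_{kk} iteratively:
  phi_{11} = rho(1)
  phi_{kk} = [rho(k) - sum_{j=1..k-1} phi_{k-1,j} rho(k-j)]
            / [1 - sum_{j=1..k-1} phi_{k-1,j} rho(j)],
  phi_{k,j} = phi_{k-1,j} - phi_{kk} phi_{k-1,k-j},  j = 1..k-1.
Step k = 1:
  phi_11 = rho(1) = 0.3567.
Step k = 2:
  phi_22 = [rho(2) - phi_11 rho(1)] / [1 - phi_11 rho(1)] = [0.6644 - (0.3567)(0.3567)] / [1 - (0.3567)(0.3567)]
         = 0.53716511 / 0.87276511 = 0.615475.
  Update: phi_21 = phi_11 - phi_22 phi_11 = 0.3567 - (0.615475)(0.3567) = 0.13716.
Step k = 3:
  phi_33 = [rho(3) - phi_21 rho(2) - phi_22 rho(1)] / [1 - phi_21 rho(1) - phi_22 rho(2)]
    numerator   = 0.2808 - (0.13716)(0.6644) - (0.615475)(0.3567) = -0.02986908
    denominator = 1 - (0.13716)(0.3567) - (0.615475)(0.6644) = 0.54215341
  phi_33 = -0.02986908 / 0.54215341 = -0.0551.
Therefore phi_{33} = -0.0551.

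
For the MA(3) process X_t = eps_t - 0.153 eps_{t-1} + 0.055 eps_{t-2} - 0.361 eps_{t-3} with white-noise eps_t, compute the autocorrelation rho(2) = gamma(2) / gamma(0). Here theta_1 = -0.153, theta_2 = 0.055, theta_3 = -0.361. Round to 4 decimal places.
\rho(2) = 0.0953

For an MA(q) process with theta_0 = 1, the autocovariance is
  gamma(k) = sigma^2 * sum_{i=0..q-k} theta_i * theta_{i+k},
and rho(k) = gamma(k) / gamma(0). Sigma^2 cancels.
  numerator   = (1)*(0.055) + (-0.153)*(-0.361) = 0.110233.
  denominator = (1)^2 + (-0.153)^2 + (0.055)^2 + (-0.361)^2 = 1.156755.
  rho(2) = 0.110233 / 1.156755 = 0.0953.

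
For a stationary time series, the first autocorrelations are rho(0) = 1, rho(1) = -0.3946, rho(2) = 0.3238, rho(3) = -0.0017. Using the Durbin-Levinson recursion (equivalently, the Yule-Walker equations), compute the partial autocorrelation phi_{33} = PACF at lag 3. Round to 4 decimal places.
\phi_{33} = 0.2210

The PACF at lag k is phi_{kk}, the last component of the solution
to the Yule-Walker system G_k phi = r_k where
  (G_k)_{ij} = rho(|i - j|), (r_k)_i = rho(i), i,j = 1..k.
Equivalently, Durbin-Levinson gives phi_{kk} iteratively:
  phi_{11} = rho(1)
  phi_{kk} = [rho(k) - sum_{j=1..k-1} phi_{k-1,j} rho(k-j)]
            / [1 - sum_{j=1..k-1} phi_{k-1,j} rho(j)],
  phi_{k,j} = phi_{k-1,j} - phi_{kk} phi_{k-1,k-j},  j = 1..k-1.
Step k = 1:
  phi_11 = rho(1) = -0.3946.
Step k = 2:
  phi_22 = [rho(2) - phi_11 rho(1)] / [1 - phi_11 rho(1)] = [0.3238 - (-0.3946)(-0.3946)] / [1 - (-0.3946)(-0.3946)]
         = 0.16809084 / 0.84429084 = 0.199091.
  Update: phi_21 = phi_11 - phi_22 phi_11 = -0.3946 - (0.199091)(-0.3946) = -0.316039.
Step k = 3:
  phi_33 = [rho(3) - phi_21 rho(2) - phi_22 rho(1)] / [1 - phi_21 rho(1) - phi_22 rho(2)]
    numerator   = -0.0017 - (-0.316039)(0.3238) - (0.199091)(-0.3946) = 0.17919468
    denominator = 1 - (-0.316039)(-0.3946) - (0.199091)(0.3238) = 0.81082544
  phi_33 = 0.17919468 / 0.81082544 = 0.221.
Therefore phi_{33} = 0.2210.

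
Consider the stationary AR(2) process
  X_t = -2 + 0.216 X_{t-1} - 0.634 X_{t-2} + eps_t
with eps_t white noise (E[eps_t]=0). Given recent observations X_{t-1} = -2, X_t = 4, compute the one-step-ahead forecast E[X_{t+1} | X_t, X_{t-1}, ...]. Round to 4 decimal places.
E[X_{t+1} \mid \mathcal F_t] = 0.1320

For an AR(p) model X_t = c + sum_i phi_i X_{t-i} + eps_t, the
one-step-ahead conditional mean is
  E[X_{t+1} | X_t, ...] = c + sum_i phi_i X_{t+1-i}.
Substitute known values:
  E[X_{t+1} | ...] = -2 + (0.216) * (4) + (-0.634) * (-2)
                   = 0.1320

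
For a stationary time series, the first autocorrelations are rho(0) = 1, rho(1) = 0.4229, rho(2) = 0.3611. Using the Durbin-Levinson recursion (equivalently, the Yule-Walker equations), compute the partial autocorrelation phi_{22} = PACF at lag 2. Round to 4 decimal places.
\phi_{22} = 0.2220

The PACF at lag k is phi_{kk}, the last component of the solution
to the Yule-Walker system G_k phi = r_k where
  (G_k)_{ij} = rho(|i - j|), (r_k)_i = rho(i), i,j = 1..k.
Equivalently, Durbin-Levinson gives phi_{kk} iteratively:
  phi_{11} = rho(1)
  phi_{kk} = [rho(k) - sum_{j=1..k-1} phi_{k-1,j} rho(k-j)]
            / [1 - sum_{j=1..k-1} phi_{k-1,j} rho(j)],
  phi_{k,j} = phi_{k-1,j} - phi_{kk} phi_{k-1,k-j},  j = 1..k-1.
Step k = 1:
  phi_11 = rho(1) = 0.4229.
Step k = 2:
  phi_22 = [rho(2) - phi_11 rho(1)] / [1 - phi_11 rho(1)] = [0.3611 - (0.4229)(0.4229)] / [1 - (0.4229)(0.4229)]
         = 0.18225559 / 0.82115559 = 0.222.
Therefore phi_{22} = 0.2220.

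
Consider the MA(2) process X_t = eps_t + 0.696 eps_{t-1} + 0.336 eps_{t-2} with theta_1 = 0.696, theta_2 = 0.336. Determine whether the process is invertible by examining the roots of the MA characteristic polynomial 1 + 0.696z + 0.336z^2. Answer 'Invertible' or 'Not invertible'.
\text{Invertible}

The MA(q) characteristic polynomial is P(z) = 1 + 0.696z + 0.336z^2.
Invertibility requires all roots to lie outside the unit circle, i.e. |z| > 1 for every root.
Set 1 + (0.696) z + (0.336) z^2 = 0, i.e. a z^2 + b z + c = 0 with a = 0.336, b = 0.696, c = 1.
Discriminant D = b^2 - 4ac = (0.696)^2 - 4*(0.336)*1 = 0.484416 - (1.344) = -0.859584.
D < 0, so the roots are the complex-conjugate pair z = (-b +/- i sqrt(-D)) / (2a) = -1.0357 +/- 1.3797i.
For a conjugate pair |z|^2 = z * conj(z) = (product of roots) = c/a = 1/(0.336) = 2.97619, so |z| = sqrt(2.97619) = 1.7252 for both roots.
Moduli of all roots: 1.7252, 1.7252.
All moduli strictly greater than 1? Yes.
Verdict: Invertible.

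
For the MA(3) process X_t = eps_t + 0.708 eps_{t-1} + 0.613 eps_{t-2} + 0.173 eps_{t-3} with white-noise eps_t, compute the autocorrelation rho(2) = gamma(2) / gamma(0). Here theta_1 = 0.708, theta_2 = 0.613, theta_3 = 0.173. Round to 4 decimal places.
\rho(2) = 0.3857

For an MA(q) process with theta_0 = 1, the autocovariance is
  gamma(k) = sigma^2 * sum_{i=0..q-k} theta_i * theta_{i+k},
and rho(k) = gamma(k) / gamma(0). Sigma^2 cancels.
  numerator   = (1)*(0.613) + (0.708)*(0.173) = 0.735484.
  denominator = (1)^2 + (0.708)^2 + (0.613)^2 + (0.173)^2 = 1.906962.
  rho(2) = 0.735484 / 1.906962 = 0.3857.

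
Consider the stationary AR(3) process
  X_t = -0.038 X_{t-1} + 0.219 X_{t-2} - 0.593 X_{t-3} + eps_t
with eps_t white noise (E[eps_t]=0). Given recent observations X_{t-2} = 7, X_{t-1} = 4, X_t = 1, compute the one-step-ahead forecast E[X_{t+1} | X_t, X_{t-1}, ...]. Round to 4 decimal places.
E[X_{t+1} \mid \mathcal F_t] = -3.3130

For an AR(p) model X_t = c + sum_i phi_i X_{t-i} + eps_t, the
one-step-ahead conditional mean is
  E[X_{t+1} | X_t, ...] = c + sum_i phi_i X_{t+1-i}.
Substitute known values:
  E[X_{t+1} | ...] = (-0.038) * (1) + (0.219) * (4) + (-0.593) * (7)
                   = -3.3130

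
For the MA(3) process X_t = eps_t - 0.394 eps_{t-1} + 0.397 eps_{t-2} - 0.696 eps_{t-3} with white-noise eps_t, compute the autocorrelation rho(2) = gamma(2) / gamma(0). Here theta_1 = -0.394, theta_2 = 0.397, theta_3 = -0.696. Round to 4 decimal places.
\rho(2) = 0.3735

For an MA(q) process with theta_0 = 1, the autocovariance is
  gamma(k) = sigma^2 * sum_{i=0..q-k} theta_i * theta_{i+k},
and rho(k) = gamma(k) / gamma(0). Sigma^2 cancels.
  numerator   = (1)*(0.397) + (-0.394)*(-0.696) = 0.671224.
  denominator = (1)^2 + (-0.394)^2 + (0.397)^2 + (-0.696)^2 = 1.797261.
  rho(2) = 0.671224 / 1.797261 = 0.3735.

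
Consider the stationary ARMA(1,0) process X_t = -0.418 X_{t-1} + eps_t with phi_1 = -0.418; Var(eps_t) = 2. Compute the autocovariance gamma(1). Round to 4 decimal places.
\gamma(1) = -1.0130

Multiply the model equation by X_{t-k} and take expectations. With theta_0 = psi_0 = 1 and psi_j the MA(infinity) weights, this gives
  gamma(k) - sum_i phi_i gamma(k-i) = c_k,
  c_k = sigma^2 * sum_{j=k..q} theta_j psi_{j-k}   (c_k = 0 for k > q),
using gamma(-m) = gamma(m).
Pure AR (q = 0): c_0 = sigma^2 = 2, c_k = 0 for k >= 1.
Equations for k = 0 and k = 1 (AR order 1):
  gamma(0) = phi_1 gamma(1) + c_0
  gamma(1) = phi_1 gamma(0) + c_1
Substituting the second into the first: gamma(0) (1 - phi_1^2) = c_0 + phi_1 c_1, so
  gamma(0) = c_0 / (1 - phi_1^2) = 2 / (1 - (-0.418)^2) = 2 / 0.825276 = 2.423432.
  gamma(1) = phi_1 gamma(0) = (-0.418)(2.423432) = -1.012994.
Therefore gamma(1) = -1.0130 (to 4 decimal places).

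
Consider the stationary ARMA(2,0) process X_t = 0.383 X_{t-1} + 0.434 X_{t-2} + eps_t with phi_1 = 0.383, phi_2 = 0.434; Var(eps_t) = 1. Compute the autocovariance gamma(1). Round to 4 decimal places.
\gamma(1) = 1.5379

Multiply the model equation by X_{t-k} and take expectations. With theta_0 = psi_0 = 1 and psi_j the MA(infinity) weights, this gives
  gamma(k) - sum_i phi_i gamma(k-i) = c_k,
  c_k = sigma^2 * sum_{j=k..q} theta_j psi_{j-k}   (c_k = 0 for k > q),
using gamma(-m) = gamma(m).
Pure AR (q = 0): c_0 = sigma^2 = 1, c_k = 0 for k >= 1.
Equations for k = 0, 1, 2 (AR order 2, c_2 = 0):
  (E0) gamma(0) = phi_1 gamma(1) + phi_2 gamma(2) + c_0
  (E1) gamma(1) = phi_1 gamma(0) + phi_2 gamma(1) + c_1
  (E2) gamma(2) = phi_1 gamma(1) + phi_2 gamma(0)
From (E1): gamma(1) = A gamma(0) + B with
  A = phi_1 / (1 - phi_2) = 0.383 / 0.566 = 0.676678,   B = c_1 / (1 - phi_2) = 0 / 0.566 = 0.
Insert (E2) into (E0): gamma(0) (1 - phi_2^2) = phi_1 (1 + phi_2) gamma(1) + c_0.
  phi_1 (1 + phi_2) = (0.383)(1.434) = 0.549222,   1 - phi_2^2 = 0.811644.
Replace gamma(1) by A gamma(0) + B and collect gamma(0):
  gamma(0) [0.811644 - (0.549222)(0.676678)] = c_0 = 1
  gamma(0) * 0.439997 = 1
  gamma(0) = 1 / 0.439997 = 2.272741.
  gamma(1) = A gamma(0) = (0.676678)(2.272741) = 1.537915.
Therefore gamma(1) = 1.5379 (to 4 decimal places).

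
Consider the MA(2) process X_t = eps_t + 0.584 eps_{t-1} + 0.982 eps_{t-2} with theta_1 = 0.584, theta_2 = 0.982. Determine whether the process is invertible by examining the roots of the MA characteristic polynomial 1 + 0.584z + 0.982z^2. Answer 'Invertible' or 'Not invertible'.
\text{Invertible}

The MA(q) characteristic polynomial is P(z) = 1 + 0.584z + 0.982z^2.
Invertibility requires all roots to lie outside the unit circle, i.e. |z| > 1 for every root.
Set 1 + (0.584) z + (0.982) z^2 = 0, i.e. a z^2 + b z + c = 0 with a = 0.982, b = 0.584, c = 1.
Discriminant D = b^2 - 4ac = (0.584)^2 - 4*(0.982)*1 = 0.341056 - (3.928) = -3.586944.
D < 0, so the roots are the complex-conjugate pair z = (-b +/- i sqrt(-D)) / (2a) = -0.2974 +/- 0.9643i.
For a conjugate pair |z|^2 = z * conj(z) = (product of roots) = c/a = 1/(0.982) = 1.01833, so |z| = sqrt(1.01833) = 1.0091 for both roots.
Moduli of all roots: 1.0091, 1.0091.
All moduli strictly greater than 1? Yes.
Verdict: Invertible.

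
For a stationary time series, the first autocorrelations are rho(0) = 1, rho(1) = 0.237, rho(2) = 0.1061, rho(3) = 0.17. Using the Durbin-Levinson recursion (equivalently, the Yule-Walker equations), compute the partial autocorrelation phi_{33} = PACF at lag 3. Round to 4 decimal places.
\phi_{33} = 0.1420

The PACF at lag k is phi_{kk}, the last component of the solution
to the Yule-Walker system G_k phi = r_k where
  (G_k)_{ij} = rho(|i - j|), (r_k)_i = rho(i), i,j = 1..k.
Equivalently, Durbin-Levinson gives phi_{kk} iteratively:
  phi_{11} = rho(1)
  phi_{kk} = [rho(k) - sum_{j=1..k-1} phi_{k-1,j} rho(k-j)]
            / [1 - sum_{j=1..k-1} phi_{k-1,j} rho(j)],
  phi_{k,j} = phi_{k-1,j} - phi_{kk} phi_{k-1,k-j},  j = 1..k-1.
Step k = 1:
  phi_11 = rho(1) = 0.237.
Step k = 2:
  phi_22 = [rho(2) - phi_11 rho(1)] / [1 - phi_11 rho(1)] = [0.1061 - (0.237)(0.237)] / [1 - (0.237)(0.237)]
         = 0.049931 / 0.943831 = 0.052902.
  Update: phi_21 = phi_11 - phi_22 phi_11 = 0.237 - (0.052902)(0.237) = 0.224462.
Step k = 3:
  phi_33 = [rho(3) - phi_21 rho(2) - phi_22 rho(1)] / [1 - phi_21 rho(1) - phi_22 rho(2)]
    numerator   = 0.17 - (0.224462)(0.1061) - (0.052902)(0.237) = 0.13364668
    denominator = 1 - (0.224462)(0.237) - (0.052902)(0.1061) = 0.94118953
  phi_33 = 0.13364668 / 0.94118953 = 0.142.
Therefore phi_{33} = 0.1420.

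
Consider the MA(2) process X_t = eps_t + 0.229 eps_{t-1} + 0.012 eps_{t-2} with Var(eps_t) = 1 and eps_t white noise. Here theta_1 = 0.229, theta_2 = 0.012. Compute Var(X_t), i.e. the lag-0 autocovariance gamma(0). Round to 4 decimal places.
\gamma(0) = 1.0526

For an MA(q) process X_t = eps_t + sum_i theta_i eps_{t-i} with
Var(eps_t) = sigma^2, the variance is
  gamma(0) = sigma^2 * (1 + sum_i theta_i^2).
  sum_i theta_i^2 = (0.229)^2 + (0.012)^2 = 0.052441 + 0.000144 = 0.052585.
  gamma(0) = 1 * (1 + 0.052585) = 1 * 1.052585 = 1.052585, which rounds to 1.0526.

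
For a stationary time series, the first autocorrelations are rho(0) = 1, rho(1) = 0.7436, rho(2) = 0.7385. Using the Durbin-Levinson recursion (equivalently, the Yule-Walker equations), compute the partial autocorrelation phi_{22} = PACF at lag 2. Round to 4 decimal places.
\phi_{22} = 0.4151

The PACF at lag k is phi_{kk}, the last component of the solution
to the Yule-Walker system G_k phi = r_k where
  (G_k)_{ij} = rho(|i - j|), (r_k)_i = rho(i), i,j = 1..k.
Equivalently, Durbin-Levinson gives phi_{kk} iteratively:
  phi_{11} = rho(1)
  phi_{kk} = [rho(k) - sum_{j=1..k-1} phi_{k-1,j} rho(k-j)]
            / [1 - sum_{j=1..k-1} phi_{k-1,j} rho(j)],
  phi_{k,j} = phi_{k-1,j} - phi_{kk} phi_{k-1,k-j},  j = 1..k-1.
Step k = 1:
  phi_11 = rho(1) = 0.7436.
Step k = 2:
  phi_22 = [rho(2) - phi_11 rho(1)] / [1 - phi_11 rho(1)] = [0.7385 - (0.7436)(0.7436)] / [1 - (0.7436)(0.7436)]
         = 0.18555904 / 0.44705904 = 0.4151.
Therefore phi_{22} = 0.4151.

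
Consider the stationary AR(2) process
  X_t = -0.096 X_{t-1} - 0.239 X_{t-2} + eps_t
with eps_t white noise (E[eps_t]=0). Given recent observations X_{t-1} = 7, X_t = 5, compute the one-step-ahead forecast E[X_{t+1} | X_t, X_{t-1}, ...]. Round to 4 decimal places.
E[X_{t+1} \mid \mathcal F_t] = -2.1530

For an AR(p) model X_t = c + sum_i phi_i X_{t-i} + eps_t, the
one-step-ahead conditional mean is
  E[X_{t+1} | X_t, ...] = c + sum_i phi_i X_{t+1-i}.
Substitute known values:
  E[X_{t+1} | ...] = (-0.096) * (5) + (-0.239) * (7)
                   = -2.1530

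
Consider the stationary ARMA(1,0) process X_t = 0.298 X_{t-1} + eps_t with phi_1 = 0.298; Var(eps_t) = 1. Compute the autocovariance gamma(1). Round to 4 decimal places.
\gamma(1) = 0.3270

Multiply the model equation by X_{t-k} and take expectations. With theta_0 = psi_0 = 1 and psi_j the MA(infinity) weights, this gives
  gamma(k) - sum_i phi_i gamma(k-i) = c_k,
  c_k = sigma^2 * sum_{j=k..q} theta_j psi_{j-k}   (c_k = 0 for k > q),
using gamma(-m) = gamma(m).
Pure AR (q = 0): c_0 = sigma^2 = 1, c_k = 0 for k >= 1.
Equations for k = 0 and k = 1 (AR order 1):
  gamma(0) = phi_1 gamma(1) + c_0
  gamma(1) = phi_1 gamma(0) + c_1
Substituting the second into the first: gamma(0) (1 - phi_1^2) = c_0 + phi_1 c_1, so
  gamma(0) = c_0 / (1 - phi_1^2) = 1 / (1 - (0.298)^2) = 1 / 0.911196 = 1.097459.
  gamma(1) = phi_1 gamma(0) = (0.298)(1.097459) = 0.327043.
Therefore gamma(1) = 0.3270 (to 4 decimal places).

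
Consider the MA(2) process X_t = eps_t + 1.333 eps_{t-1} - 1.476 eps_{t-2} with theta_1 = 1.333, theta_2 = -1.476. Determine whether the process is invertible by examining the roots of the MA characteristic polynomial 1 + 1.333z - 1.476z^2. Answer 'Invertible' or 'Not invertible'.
\text{Not invertible}

The MA(q) characteristic polynomial is P(z) = 1 + 1.333z - 1.476z^2.
Invertibility requires all roots to lie outside the unit circle, i.e. |z| > 1 for every root.
Set 1 + (1.333) z + (-1.476) z^2 = 0, i.e. a z^2 + b z + c = 0 with a = -1.476, b = 1.333, c = 1.
Discriminant D = b^2 - 4ac = (1.333)^2 - 4*(-1.476)*1 = 1.776889 - (-5.904) = 7.680889.
D >= 0, so the roots are real: z = (-b +/- sqrt(D)) / (2a) = (-1.333 +/- 2.771442) / (-2.952).
  z_1 = (-1.333 + 2.771442) / (-2.952) = -0.4873,   |z_1| = 0.4873.
  z_2 = (-1.333 - 2.771442) / (-2.952) = 1.3904,   |z_2| = 1.3904.
Moduli of all roots: 0.4873, 1.3904.
All moduli strictly greater than 1? No.
Verdict: Not invertible.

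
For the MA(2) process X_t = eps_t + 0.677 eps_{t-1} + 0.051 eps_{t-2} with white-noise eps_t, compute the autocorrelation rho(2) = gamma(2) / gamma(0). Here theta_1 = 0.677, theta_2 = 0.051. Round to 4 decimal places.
\rho(2) = 0.0349

For an MA(q) process with theta_0 = 1, the autocovariance is
  gamma(k) = sigma^2 * sum_{i=0..q-k} theta_i * theta_{i+k},
and rho(k) = gamma(k) / gamma(0). Sigma^2 cancels.
  numerator   = (1)*(0.051) = 0.051.
  denominator = (1)^2 + (0.677)^2 + (0.051)^2 = 1.46093.
  rho(2) = 0.051 / 1.46093 = 0.0349.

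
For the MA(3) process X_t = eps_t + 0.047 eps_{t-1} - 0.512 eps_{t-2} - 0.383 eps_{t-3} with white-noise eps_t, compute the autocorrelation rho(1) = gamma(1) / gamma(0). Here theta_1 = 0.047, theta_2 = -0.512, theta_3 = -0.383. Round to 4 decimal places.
\rho(1) = 0.1552

For an MA(q) process with theta_0 = 1, the autocovariance is
  gamma(k) = sigma^2 * sum_{i=0..q-k} theta_i * theta_{i+k},
and rho(k) = gamma(k) / gamma(0). Sigma^2 cancels.
  numerator   = (1)*(0.047) + (0.047)*(-0.512) + (-0.512)*(-0.383) = 0.219032.
  denominator = (1)^2 + (0.047)^2 + (-0.512)^2 + (-0.383)^2 = 1.411042.
  rho(1) = 0.219032 / 1.411042 = 0.1552.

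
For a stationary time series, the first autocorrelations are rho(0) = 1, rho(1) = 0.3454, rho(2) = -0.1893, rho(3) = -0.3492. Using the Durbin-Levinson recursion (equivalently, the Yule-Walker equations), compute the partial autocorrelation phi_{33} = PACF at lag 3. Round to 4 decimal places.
\phi_{33} = -0.1811

The PACF at lag k is phi_{kk}, the last component of the solution
to the Yule-Walker system G_k phi = r_k where
  (G_k)_{ij} = rho(|i - j|), (r_k)_i = rho(i), i,j = 1..k.
Equivalently, Durbin-Levinson gives phi_{kk} iteratively:
  phi_{11} = rho(1)
  phi_{kk} = [rho(k) - sum_{j=1..k-1} phi_{k-1,j} rho(k-j)]
            / [1 - sum_{j=1..k-1} phi_{k-1,j} rho(j)],
  phi_{k,j} = phi_{k-1,j} - phi_{kk} phi_{k-1,k-j},  j = 1..k-1.
Step k = 1:
  phi_11 = rho(1) = 0.3454.
Step k = 2:
  phi_22 = [rho(2) - phi_11 rho(1)] / [1 - phi_11 rho(1)] = [-0.1893 - (0.3454)(0.3454)] / [1 - (0.3454)(0.3454)]
         = -0.30860116 / 0.88069884 = -0.350405.
  Update: phi_21 = phi_11 - phi_22 phi_11 = 0.3454 - (-0.350405)(0.3454) = 0.46643.
Step k = 3:
  phi_33 = [rho(3) - phi_21 rho(2) - phi_22 rho(1)] / [1 - phi_21 rho(1) - phi_22 rho(2)]
    numerator   = -0.3492 - (0.46643)(-0.1893) - (-0.350405)(0.3454) = -0.13987499
    denominator = 1 - (0.46643)(0.3454) - (-0.350405)(-0.1893) = 0.77256349
  phi_33 = -0.13987499 / 0.77256349 = -0.1811.
Therefore phi_{33} = -0.1811.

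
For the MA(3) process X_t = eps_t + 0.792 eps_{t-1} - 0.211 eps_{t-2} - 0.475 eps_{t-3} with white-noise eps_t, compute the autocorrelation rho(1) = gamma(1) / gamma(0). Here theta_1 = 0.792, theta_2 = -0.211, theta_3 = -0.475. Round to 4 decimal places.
\rho(1) = 0.3822

For an MA(q) process with theta_0 = 1, the autocovariance is
  gamma(k) = sigma^2 * sum_{i=0..q-k} theta_i * theta_{i+k},
and rho(k) = gamma(k) / gamma(0). Sigma^2 cancels.
  numerator   = (1)*(0.792) + (0.792)*(-0.211) + (-0.211)*(-0.475) = 0.725113.
  denominator = (1)^2 + (0.792)^2 + (-0.211)^2 + (-0.475)^2 = 1.89741.
  rho(1) = 0.725113 / 1.89741 = 0.3822.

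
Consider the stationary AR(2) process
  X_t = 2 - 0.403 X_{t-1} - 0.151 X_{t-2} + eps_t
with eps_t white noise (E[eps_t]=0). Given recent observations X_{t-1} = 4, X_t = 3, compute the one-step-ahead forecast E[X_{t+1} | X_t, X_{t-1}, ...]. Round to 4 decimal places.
E[X_{t+1} \mid \mathcal F_t] = 0.1870

For an AR(p) model X_t = c + sum_i phi_i X_{t-i} + eps_t, the
one-step-ahead conditional mean is
  E[X_{t+1} | X_t, ...] = c + sum_i phi_i X_{t+1-i}.
Substitute known values:
  E[X_{t+1} | ...] = 2 + (-0.403) * (3) + (-0.151) * (4)
                   = 0.1870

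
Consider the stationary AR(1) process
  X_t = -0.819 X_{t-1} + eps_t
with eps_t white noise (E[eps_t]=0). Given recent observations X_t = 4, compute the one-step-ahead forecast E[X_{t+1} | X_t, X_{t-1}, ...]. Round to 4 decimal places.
E[X_{t+1} \mid \mathcal F_t] = -3.2760

For an AR(p) model X_t = c + sum_i phi_i X_{t-i} + eps_t, the
one-step-ahead conditional mean is
  E[X_{t+1} | X_t, ...] = c + sum_i phi_i X_{t+1-i}.
Substitute known values:
  E[X_{t+1} | ...] = (-0.819) * (4)
                   = -3.2760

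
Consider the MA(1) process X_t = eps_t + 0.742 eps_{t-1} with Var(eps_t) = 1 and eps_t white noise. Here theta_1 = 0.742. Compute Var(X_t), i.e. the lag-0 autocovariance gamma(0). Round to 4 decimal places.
\gamma(0) = 1.5506

For an MA(q) process X_t = eps_t + sum_i theta_i eps_{t-i} with
Var(eps_t) = sigma^2, the variance is
  gamma(0) = sigma^2 * (1 + sum_i theta_i^2).
  sum_i theta_i^2 = (0.742)^2 = 0.550564.
  gamma(0) = 1 * (1 + 0.550564) = 1 * 1.550564 = 1.550564, which rounds to 1.5506.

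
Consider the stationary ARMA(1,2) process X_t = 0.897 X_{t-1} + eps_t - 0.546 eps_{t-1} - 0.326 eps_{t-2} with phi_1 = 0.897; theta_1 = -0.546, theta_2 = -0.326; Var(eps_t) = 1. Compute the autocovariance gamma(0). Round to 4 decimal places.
\gamma(0) = 1.1238

Multiply the model equation by X_{t-k} and take expectations. With theta_0 = psi_0 = 1 and psi_j the MA(infinity) weights, this gives
  gamma(k) - sum_i phi_i gamma(k-i) = c_k,
  c_k = sigma^2 * sum_{j=k..q} theta_j psi_{j-k}   (c_k = 0 for k > q),
using gamma(-m) = gamma(m).
psi-weights needed (psi_j = theta_j + sum_i phi_i psi_{j-i}):
  psi_1 = theta_1 + phi_1 = -0.546 + (0.897) = 0.351
  psi_2 = theta_2 + phi_1 psi_1 = -0.326 + (0.897)(0.351) = -0.011153
Right-hand sides:
  c_0 = sigma^2 (1 + theta_1 psi_1 + theta_2 psi_2) = 1 * (1 + (-0.546)(0.351) + (-0.326)(-0.011153)) = 1 * 0.81199 = 0.81199
  c_1 = sigma^2 (theta_1 + theta_2 psi_1) = 1 * (-0.546 + (-0.326)(0.351)) = -0.660426
  c_2 = sigma^2 theta_2 = 1 * (-0.326) = -0.326
Equations for k = 0 and k = 1 (AR order 1):
  gamma(0) = phi_1 gamma(1) + c_0
  gamma(1) = phi_1 gamma(0) + c_1
Substituting the second into the first: gamma(0) (1 - phi_1^2) = c_0 + phi_1 c_1, so
  gamma(0) = (c_0 + phi_1 c_1) / (1 - phi_1^2) = (0.81199 + (0.897)(-0.660426)) / (1 - (0.897)^2) = 0.219588 / 0.195391 = 1.123838.
Therefore gamma(0) = 1.1238 (to 4 decimal places).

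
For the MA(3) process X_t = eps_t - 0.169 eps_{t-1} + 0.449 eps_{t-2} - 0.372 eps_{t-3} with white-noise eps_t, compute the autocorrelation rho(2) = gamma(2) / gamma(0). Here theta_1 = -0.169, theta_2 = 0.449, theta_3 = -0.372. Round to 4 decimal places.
\rho(2) = 0.3740

For an MA(q) process with theta_0 = 1, the autocovariance is
  gamma(k) = sigma^2 * sum_{i=0..q-k} theta_i * theta_{i+k},
and rho(k) = gamma(k) / gamma(0). Sigma^2 cancels.
  numerator   = (1)*(0.449) + (-0.169)*(-0.372) = 0.511868.
  denominator = (1)^2 + (-0.169)^2 + (0.449)^2 + (-0.372)^2 = 1.368546.
  rho(2) = 0.511868 / 1.368546 = 0.3740.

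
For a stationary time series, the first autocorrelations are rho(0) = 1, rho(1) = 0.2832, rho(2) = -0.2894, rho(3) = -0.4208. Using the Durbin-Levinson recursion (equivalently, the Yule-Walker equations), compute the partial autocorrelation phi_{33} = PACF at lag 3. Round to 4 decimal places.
\phi_{33} = -0.2491

The PACF at lag k is phi_{kk}, the last component of the solution
to the Yule-Walker system G_k phi = r_k where
  (G_k)_{ij} = rho(|i - j|), (r_k)_i = rho(i), i,j = 1..k.
Equivalently, Durbin-Levinson gives phi_{kk} iteratively:
  phi_{11} = rho(1)
  phi_{kk} = [rho(k) - sum_{j=1..k-1} phi_{k-1,j} rho(k-j)]
            / [1 - sum_{j=1..k-1} phi_{k-1,j} rho(j)],
  phi_{k,j} = phi_{k-1,j} - phi_{kk} phi_{k-1,k-j},  j = 1..k-1.
Step k = 1:
  phi_11 = rho(1) = 0.2832.
Step k = 2:
  phi_22 = [rho(2) - phi_11 rho(1)] / [1 - phi_11 rho(1)] = [-0.2894 - (0.2832)(0.2832)] / [1 - (0.2832)(0.2832)]
         = -0.36960224 / 0.91979776 = -0.40183.
  Update: phi_21 = phi_11 - phi_22 phi_11 = 0.2832 - (-0.40183)(0.2832) = 0.396998.
Step k = 3:
  phi_33 = [rho(3) - phi_21 rho(2) - phi_22 rho(1)] / [1 - phi_21 rho(1) - phi_22 rho(2)]
    numerator   = -0.4208 - (0.396998)(-0.2894) - (-0.40183)(0.2832) = -0.19211049
    denominator = 1 - (0.396998)(0.2832) - (-0.40183)(-0.2894) = 0.77128053
  phi_33 = -0.19211049 / 0.77128053 = -0.2491.
Therefore phi_{33} = -0.2491.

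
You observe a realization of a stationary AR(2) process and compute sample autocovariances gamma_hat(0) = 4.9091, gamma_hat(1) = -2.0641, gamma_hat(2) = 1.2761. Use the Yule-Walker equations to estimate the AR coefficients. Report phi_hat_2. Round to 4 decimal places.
\hat\phi_{2} = 0.1010

The Yule-Walker equations for an AR(p) process read, in matrix form,
  Gamma_p phi = r_p,   with   (Gamma_p)_{ij} = gamma(|i - j|),
                       (r_p)_i = gamma(i),   i,j = 1..p.
Substitute the sample gammas (Toeplitz matrix and right-hand side of size 2):
  Gamma_p = [[4.9091, -2.0641], [-2.0641, 4.9091]]
  r_p     = [-2.0641, 1.2761]
Written out:
  4.9091 phi_1 - 2.0641 phi_2 = -2.0641
  -2.0641 phi_1 + 4.9091 phi_2 = 1.2761
Solve by Cramer's rule:
  det = gamma(0)^2 - gamma(1)^2 = (4.9091)^2 - (-2.0641)^2 = 24.09926281 - 4.26050881 = 19.838754
  phi_hat_1 = [gamma(1) gamma(0) - gamma(1) gamma(2)] / det = [(-2.0641)(4.9091) - (-2.0641)(1.2761)] / 19.838754 = -7.4988753 / 19.838754 = -0.378
  phi_hat_2 = [gamma(0) gamma(2) - gamma(1)^2] / det = [(4.9091)(1.2761) - (-2.0641)^2] / 19.838754 = 2.0039937 / 19.838754 = 0.101
So phi_hat = [-0.3780, 0.1010].
Therefore phi_hat_2 = 0.1010.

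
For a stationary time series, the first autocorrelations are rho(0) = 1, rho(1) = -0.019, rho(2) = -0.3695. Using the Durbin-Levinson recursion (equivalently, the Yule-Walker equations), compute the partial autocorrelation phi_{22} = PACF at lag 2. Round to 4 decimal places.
\phi_{22} = -0.3700

The PACF at lag k is phi_{kk}, the last component of the solution
to the Yule-Walker system G_k phi = r_k where
  (G_k)_{ij} = rho(|i - j|), (r_k)_i = rho(i), i,j = 1..k.
Equivalently, Durbin-Levinson gives phi_{kk} iteratively:
  phi_{11} = rho(1)
  phi_{kk} = [rho(k) - sum_{j=1..k-1} phi_{k-1,j} rho(k-j)]
            / [1 - sum_{j=1..k-1} phi_{k-1,j} rho(j)],
  phi_{k,j} = phi_{k-1,j} - phi_{kk} phi_{k-1,k-j},  j = 1..k-1.
Step k = 1:
  phi_11 = rho(1) = -0.019.
Step k = 2:
  phi_22 = [rho(2) - phi_11 rho(1)] / [1 - phi_11 rho(1)] = [-0.3695 - (-0.019)(-0.019)] / [1 - (-0.019)(-0.019)]
         = -0.369861 / 0.999639 = -0.37.
Therefore phi_{22} = -0.3700.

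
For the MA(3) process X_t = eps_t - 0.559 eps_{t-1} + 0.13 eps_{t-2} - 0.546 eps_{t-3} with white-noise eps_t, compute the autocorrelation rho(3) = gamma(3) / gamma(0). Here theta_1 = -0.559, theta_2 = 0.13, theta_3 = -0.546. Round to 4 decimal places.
\rho(3) = -0.3355

For an MA(q) process with theta_0 = 1, the autocovariance is
  gamma(k) = sigma^2 * sum_{i=0..q-k} theta_i * theta_{i+k},
and rho(k) = gamma(k) / gamma(0). Sigma^2 cancels.
  numerator   = (1)*(-0.546) = -0.546.
  denominator = (1)^2 + (-0.559)^2 + (0.13)^2 + (-0.546)^2 = 1.627497.
  rho(3) = -0.546 / 1.627497 = -0.3355.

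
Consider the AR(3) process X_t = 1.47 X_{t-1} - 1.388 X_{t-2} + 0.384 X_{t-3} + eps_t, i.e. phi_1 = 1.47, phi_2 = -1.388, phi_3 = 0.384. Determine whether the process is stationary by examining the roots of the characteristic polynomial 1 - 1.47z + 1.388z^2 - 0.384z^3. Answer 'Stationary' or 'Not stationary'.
\text{Stationary}

The AR(p) characteristic polynomial is P(z) = 1 - 1.47z + 1.388z^2 - 0.384z^3.
Stationarity requires all roots to lie outside the unit circle, i.e. |z| > 1 for every root.
Degree 3: look for a simple real root z0 first, then factor out (1 - z/z0) and solve the remaining quadratic.
Testing z0 = 2.5: P(2.5) = 1 + (-1.47)(2.5) + (1.388)(2.5)^2 + (-0.384)(2.5)^3
  = 1 + (-3.675) + (8.675) + (-6) = 0.  So z_0 = 2.5 is a root, |z_0| = 2.5.
Divide out the factor (1 - 0.4 z) = (1 - z/z0) (since 1/z0 = 0.4):
  P(z) = (1 - 0.4 z)(1 + (-1.07) z + (0.96) z^2)
  [check: z-coef -1.07 - (0.4) = -1.47; z^2-coef 0.96 - (0.4)(-1.07) = 1.388; z^3-coef -(0.4)(0.96) = -0.384.]
Remaining roots from the quadratic factor 1 + (-1.07) z + (0.96) z^2:
  Set 1 + (-1.07) z + (0.96) z^2 = 0, i.e. a z^2 + b z + c = 0 with a = 0.96, b = -1.07, c = 1.
  Discriminant D = b^2 - 4ac = (-1.07)^2 - 4*(0.96)*1 = 1.1449 - (3.84) = -2.6951.
  D < 0, so the roots are the complex-conjugate pair z = (-b +/- i sqrt(-D)) / (2a) = 0.5573 +/- 0.855i.
  For a conjugate pair |z|^2 = z * conj(z) = (product of roots) = c/a = 1/(0.96) = 1.041667, so |z| = sqrt(1.041667) = 1.0206 for both roots.
Moduli of all roots: 2.5000, 1.0206, 1.0206.
All moduli strictly greater than 1? Yes.
Verdict: Stationary.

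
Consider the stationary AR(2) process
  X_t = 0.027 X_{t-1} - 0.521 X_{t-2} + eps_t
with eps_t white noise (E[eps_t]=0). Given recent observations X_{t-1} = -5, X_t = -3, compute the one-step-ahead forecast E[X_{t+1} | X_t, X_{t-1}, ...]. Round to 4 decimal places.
E[X_{t+1} \mid \mathcal F_t] = 2.5240

For an AR(p) model X_t = c + sum_i phi_i X_{t-i} + eps_t, the
one-step-ahead conditional mean is
  E[X_{t+1} | X_t, ...] = c + sum_i phi_i X_{t+1-i}.
Substitute known values:
  E[X_{t+1} | ...] = (0.027) * (-3) + (-0.521) * (-5)
                   = 2.5240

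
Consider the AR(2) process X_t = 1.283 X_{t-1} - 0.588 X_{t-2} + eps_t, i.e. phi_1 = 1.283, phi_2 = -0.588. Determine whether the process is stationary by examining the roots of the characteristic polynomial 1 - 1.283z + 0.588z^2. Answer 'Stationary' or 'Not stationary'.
\text{Stationary}

The AR(p) characteristic polynomial is P(z) = 1 - 1.283z + 0.588z^2.
Stationarity requires all roots to lie outside the unit circle, i.e. |z| > 1 for every root.
Set 1 + (-1.283) z + (0.588) z^2 = 0, i.e. a z^2 + b z + c = 0 with a = 0.588, b = -1.283, c = 1.
Discriminant D = b^2 - 4ac = (-1.283)^2 - 4*(0.588)*1 = 1.646089 - (2.352) = -0.705911.
D < 0, so the roots are the complex-conjugate pair z = (-b +/- i sqrt(-D)) / (2a) = 1.091 +/- 0.7144i.
For a conjugate pair |z|^2 = z * conj(z) = (product of roots) = c/a = 1/(0.588) = 1.70068, so |z| = sqrt(1.70068) = 1.3041 for both roots.
Moduli of all roots: 1.3041, 1.3041.
All moduli strictly greater than 1? Yes.
Verdict: Stationary.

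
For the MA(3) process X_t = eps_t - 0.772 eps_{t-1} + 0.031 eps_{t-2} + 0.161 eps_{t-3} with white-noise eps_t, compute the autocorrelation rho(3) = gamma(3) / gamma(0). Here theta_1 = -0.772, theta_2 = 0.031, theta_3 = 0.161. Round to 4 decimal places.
\rho(3) = 0.0992

For an MA(q) process with theta_0 = 1, the autocovariance is
  gamma(k) = sigma^2 * sum_{i=0..q-k} theta_i * theta_{i+k},
and rho(k) = gamma(k) / gamma(0). Sigma^2 cancels.
  numerator   = (1)*(0.161) = 0.161.
  denominator = (1)^2 + (-0.772)^2 + (0.031)^2 + (0.161)^2 = 1.622866.
  rho(3) = 0.161 / 1.622866 = 0.0992.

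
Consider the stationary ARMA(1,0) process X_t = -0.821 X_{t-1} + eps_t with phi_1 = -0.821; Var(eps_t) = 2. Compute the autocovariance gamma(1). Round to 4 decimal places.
\gamma(1) = -5.0374

Multiply the model equation by X_{t-k} and take expectations. With theta_0 = psi_0 = 1 and psi_j the MA(infinity) weights, this gives
  gamma(k) - sum_i phi_i gamma(k-i) = c_k,
  c_k = sigma^2 * sum_{j=k..q} theta_j psi_{j-k}   (c_k = 0 for k > q),
using gamma(-m) = gamma(m).
Pure AR (q = 0): c_0 = sigma^2 = 2, c_k = 0 for k >= 1.
Equations for k = 0 and k = 1 (AR order 1):
  gamma(0) = phi_1 gamma(1) + c_0
  gamma(1) = phi_1 gamma(0) + c_1
Substituting the second into the first: gamma(0) (1 - phi_1^2) = c_0 + phi_1 c_1, so
  gamma(0) = c_0 / (1 - phi_1^2) = 2 / (1 - (-0.821)^2) = 2 / 0.325959 = 6.135741.
  gamma(1) = phi_1 gamma(0) = (-0.821)(6.135741) = -5.037443.
Therefore gamma(1) = -5.0374 (to 4 decimal places).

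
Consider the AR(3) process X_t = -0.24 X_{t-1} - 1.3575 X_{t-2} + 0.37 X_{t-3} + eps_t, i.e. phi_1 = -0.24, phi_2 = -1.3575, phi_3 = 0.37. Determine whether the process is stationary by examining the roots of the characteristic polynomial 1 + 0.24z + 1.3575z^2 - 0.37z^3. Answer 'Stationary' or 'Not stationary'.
\text{Not stationary}

The AR(p) characteristic polynomial is P(z) = 1 + 0.24z + 1.3575z^2 - 0.37z^3.
Stationarity requires all roots to lie outside the unit circle, i.e. |z| > 1 for every root.
Degree 3: look for a simple real root z0 first, then factor out (1 - z/z0) and solve the remaining quadratic.
Testing z0 = 4: P(4) = 1 + (0.24)(4) + (1.3575)(4)^2 + (-0.37)(4)^3
  = 1 + (0.96) + (21.72) + (-23.68) = 0.  So z_0 = 4 is a root, |z_0| = 4.
Divide out the factor (1 - 0.25 z) = (1 - z/z0) (since 1/z0 = 0.25):
  P(z) = (1 - 0.25 z)(1 + (0.49) z + (1.48) z^2)
  [check: z-coef 0.49 - (0.25) = 0.24; z^2-coef 1.48 - (0.25)(0.49) = 1.3575; z^3-coef -(0.25)(1.48) = -0.37.]
Remaining roots from the quadratic factor 1 + (0.49) z + (1.48) z^2:
  Set 1 + (0.49) z + (1.48) z^2 = 0, i.e. a z^2 + b z + c = 0 with a = 1.48, b = 0.49, c = 1.
  Discriminant D = b^2 - 4ac = (0.49)^2 - 4*(1.48)*1 = 0.2401 - (5.92) = -5.6799.
  D < 0, so the roots are the complex-conjugate pair z = (-b +/- i sqrt(-D)) / (2a) = -0.1655 +/- 0.8052i.
  For a conjugate pair |z|^2 = z * conj(z) = (product of roots) = c/a = 1/(1.48) = 0.675676, so |z| = sqrt(0.675676) = 0.822 for both roots.
Moduli of all roots: 4.0000, 0.8220, 0.8220.
All moduli strictly greater than 1? No.
Verdict: Not stationary.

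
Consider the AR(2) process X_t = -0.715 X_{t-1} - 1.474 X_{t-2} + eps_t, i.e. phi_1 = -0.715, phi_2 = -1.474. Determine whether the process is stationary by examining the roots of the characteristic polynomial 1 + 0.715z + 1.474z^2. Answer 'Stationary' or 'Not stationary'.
\text{Not stationary}

The AR(p) characteristic polynomial is P(z) = 1 + 0.715z + 1.474z^2.
Stationarity requires all roots to lie outside the unit circle, i.e. |z| > 1 for every root.
Set 1 + (0.715) z + (1.474) z^2 = 0, i.e. a z^2 + b z + c = 0 with a = 1.474, b = 0.715, c = 1.
Discriminant D = b^2 - 4ac = (0.715)^2 - 4*(1.474)*1 = 0.511225 - (5.896) = -5.384775.
D < 0, so the roots are the complex-conjugate pair z = (-b +/- i sqrt(-D)) / (2a) = -0.2425 +/- 0.7871i.
For a conjugate pair |z|^2 = z * conj(z) = (product of roots) = c/a = 1/(1.474) = 0.678426, so |z| = sqrt(0.678426) = 0.8237 for both roots.
Moduli of all roots: 0.8237, 0.8237.
All moduli strictly greater than 1? No.
Verdict: Not stationary.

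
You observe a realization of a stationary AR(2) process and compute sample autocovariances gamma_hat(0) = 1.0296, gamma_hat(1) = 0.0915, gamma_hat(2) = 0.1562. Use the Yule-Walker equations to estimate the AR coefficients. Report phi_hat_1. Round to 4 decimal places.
\hat\phi_{1} = 0.0760

The Yule-Walker equations for an AR(p) process read, in matrix form,
  Gamma_p phi = r_p,   with   (Gamma_p)_{ij} = gamma(|i - j|),
                       (r_p)_i = gamma(i),   i,j = 1..p.
Substitute the sample gammas (Toeplitz matrix and right-hand side of size 2):
  Gamma_p = [[1.0296, 0.0915], [0.0915, 1.0296]]
  r_p     = [0.0915, 0.1562]
Written out:
  1.0296 phi_1 + 0.0915 phi_2 = 0.0915
  0.0915 phi_1 + 1.0296 phi_2 = 0.1562
Solve by Cramer's rule:
  det = gamma(0)^2 - gamma(1)^2 = (1.0296)^2 - (0.0915)^2 = 1.06007616 - 0.00837225 = 1.05170391
  phi_hat_1 = [gamma(1) gamma(0) - gamma(1) gamma(2)] / det = [(0.0915)(1.0296) - (0.0915)(0.1562)] / 1.05170391 = 0.0799161 / 1.05170391 = 0.076
  phi_hat_2 = [gamma(0) gamma(2) - gamma(1)^2] / det = [(1.0296)(0.1562) - (0.0915)^2] / 1.05170391 = 0.15245127 / 1.05170391 = 0.145
So phi_hat = [0.0760, 0.1450].
Therefore phi_hat_1 = 0.0760.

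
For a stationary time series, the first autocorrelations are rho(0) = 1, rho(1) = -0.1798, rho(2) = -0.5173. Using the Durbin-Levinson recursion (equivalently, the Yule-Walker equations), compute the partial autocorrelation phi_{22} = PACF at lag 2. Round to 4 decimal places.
\phi_{22} = -0.5680

The PACF at lag k is phi_{kk}, the last component of the solution
to the Yule-Walker system G_k phi = r_k where
  (G_k)_{ij} = rho(|i - j|), (r_k)_i = rho(i), i,j = 1..k.
Equivalently, Durbin-Levinson gives phi_{kk} iteratively:
  phi_{11} = rho(1)
  phi_{kk} = [rho(k) - sum_{j=1..k-1} phi_{k-1,j} rho(k-j)]
            / [1 - sum_{j=1..k-1} phi_{k-1,j} rho(j)],
  phi_{k,j} = phi_{k-1,j} - phi_{kk} phi_{k-1,k-j},  j = 1..k-1.
Step k = 1:
  phi_11 = rho(1) = -0.1798.
Step k = 2:
  phi_22 = [rho(2) - phi_11 rho(1)] / [1 - phi_11 rho(1)] = [-0.5173 - (-0.1798)(-0.1798)] / [1 - (-0.1798)(-0.1798)]
         = -0.54962804 / 0.96767196 = -0.568.
Therefore phi_{22} = -0.5680.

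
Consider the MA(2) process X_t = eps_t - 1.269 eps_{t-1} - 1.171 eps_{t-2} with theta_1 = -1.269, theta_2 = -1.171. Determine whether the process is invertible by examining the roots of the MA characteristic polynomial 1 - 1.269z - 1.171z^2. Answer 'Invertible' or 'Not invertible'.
\text{Not invertible}

The MA(q) characteristic polynomial is P(z) = 1 - 1.269z - 1.171z^2.
Invertibility requires all roots to lie outside the unit circle, i.e. |z| > 1 for every root.
Set 1 + (-1.269) z + (-1.171) z^2 = 0, i.e. a z^2 + b z + c = 0 with a = -1.171, b = -1.269, c = 1.
Discriminant D = b^2 - 4ac = (-1.269)^2 - 4*(-1.171)*1 = 1.610361 - (-4.684) = 6.294361.
D >= 0, so the roots are real: z = (-b +/- sqrt(D)) / (2a) = (1.269 +/- 2.508857) / (-2.342).
  z_1 = (1.269 + 2.508857) / (-2.342) = -1.6131,   |z_1| = 1.6131.
  z_2 = (1.269 - 2.508857) / (-2.342) = 0.5294,   |z_2| = 0.5294.
Moduli of all roots: 1.6131, 0.5294.
All moduli strictly greater than 1? No.
Verdict: Not invertible.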